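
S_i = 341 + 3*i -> [341, 344, 347, 350, 353]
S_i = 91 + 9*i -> [91, 100, 109, 118, 127]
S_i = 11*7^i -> [11, 77, 539, 3773, 26411]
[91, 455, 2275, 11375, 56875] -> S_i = 91*5^i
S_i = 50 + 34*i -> [50, 84, 118, 152, 186]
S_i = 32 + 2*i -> [32, 34, 36, 38, 40]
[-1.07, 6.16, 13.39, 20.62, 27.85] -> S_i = -1.07 + 7.23*i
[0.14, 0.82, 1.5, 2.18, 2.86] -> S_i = 0.14 + 0.68*i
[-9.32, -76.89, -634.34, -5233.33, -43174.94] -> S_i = -9.32*8.25^i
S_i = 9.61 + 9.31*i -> [9.61, 18.92, 28.23, 37.54, 46.85]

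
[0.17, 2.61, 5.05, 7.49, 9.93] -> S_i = 0.17 + 2.44*i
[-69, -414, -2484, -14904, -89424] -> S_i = -69*6^i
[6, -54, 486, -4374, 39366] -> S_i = 6*-9^i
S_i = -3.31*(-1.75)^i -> [-3.31, 5.79, -10.14, 17.74, -31.04]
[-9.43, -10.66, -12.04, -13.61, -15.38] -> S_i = -9.43*1.13^i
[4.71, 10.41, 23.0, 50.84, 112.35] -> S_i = 4.71*2.21^i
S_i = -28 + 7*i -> [-28, -21, -14, -7, 0]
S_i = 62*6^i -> [62, 372, 2232, 13392, 80352]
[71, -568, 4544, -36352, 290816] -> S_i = 71*-8^i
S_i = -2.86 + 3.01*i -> [-2.86, 0.15, 3.16, 6.17, 9.18]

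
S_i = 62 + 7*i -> [62, 69, 76, 83, 90]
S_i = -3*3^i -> [-3, -9, -27, -81, -243]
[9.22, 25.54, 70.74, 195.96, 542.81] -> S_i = 9.22*2.77^i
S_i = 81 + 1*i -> [81, 82, 83, 84, 85]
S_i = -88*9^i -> [-88, -792, -7128, -64152, -577368]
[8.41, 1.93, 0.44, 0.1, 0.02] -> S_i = 8.41*0.23^i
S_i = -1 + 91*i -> [-1, 90, 181, 272, 363]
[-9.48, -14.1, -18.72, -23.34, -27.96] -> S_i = -9.48 + -4.62*i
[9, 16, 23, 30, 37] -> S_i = 9 + 7*i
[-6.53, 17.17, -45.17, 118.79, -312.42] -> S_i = -6.53*(-2.63)^i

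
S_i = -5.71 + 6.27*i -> [-5.71, 0.56, 6.83, 13.1, 19.37]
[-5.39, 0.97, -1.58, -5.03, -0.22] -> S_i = Random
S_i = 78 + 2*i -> [78, 80, 82, 84, 86]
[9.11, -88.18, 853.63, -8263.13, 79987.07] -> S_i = 9.11*(-9.68)^i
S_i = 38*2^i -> [38, 76, 152, 304, 608]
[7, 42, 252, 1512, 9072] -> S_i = 7*6^i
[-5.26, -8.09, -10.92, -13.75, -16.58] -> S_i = -5.26 + -2.83*i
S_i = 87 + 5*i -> [87, 92, 97, 102, 107]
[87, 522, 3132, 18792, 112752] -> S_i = 87*6^i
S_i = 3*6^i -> [3, 18, 108, 648, 3888]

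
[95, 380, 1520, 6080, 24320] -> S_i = 95*4^i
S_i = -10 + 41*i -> [-10, 31, 72, 113, 154]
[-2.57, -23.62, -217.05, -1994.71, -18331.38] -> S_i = -2.57*9.19^i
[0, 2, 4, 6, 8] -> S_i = 0 + 2*i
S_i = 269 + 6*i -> [269, 275, 281, 287, 293]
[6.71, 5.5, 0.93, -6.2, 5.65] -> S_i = Random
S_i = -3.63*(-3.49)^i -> [-3.63, 12.67, -44.21, 154.31, -538.53]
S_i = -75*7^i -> [-75, -525, -3675, -25725, -180075]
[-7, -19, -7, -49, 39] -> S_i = Random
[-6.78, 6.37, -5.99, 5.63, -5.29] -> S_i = -6.78*(-0.94)^i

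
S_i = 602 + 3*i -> [602, 605, 608, 611, 614]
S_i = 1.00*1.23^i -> [1.0, 1.23, 1.51, 1.86, 2.29]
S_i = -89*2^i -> [-89, -178, -356, -712, -1424]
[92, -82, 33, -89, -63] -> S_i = Random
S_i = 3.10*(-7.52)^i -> [3.1, -23.31, 175.31, -1318.3, 9913.64]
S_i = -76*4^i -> [-76, -304, -1216, -4864, -19456]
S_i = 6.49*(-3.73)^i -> [6.49, -24.21, 90.29, -336.8, 1256.26]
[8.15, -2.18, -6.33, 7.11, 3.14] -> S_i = Random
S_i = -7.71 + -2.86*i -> [-7.71, -10.57, -13.43, -16.29, -19.15]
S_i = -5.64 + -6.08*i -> [-5.64, -11.72, -17.8, -23.88, -29.96]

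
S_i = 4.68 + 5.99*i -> [4.68, 10.67, 16.66, 22.65, 28.64]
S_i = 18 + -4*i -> [18, 14, 10, 6, 2]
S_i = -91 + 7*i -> [-91, -84, -77, -70, -63]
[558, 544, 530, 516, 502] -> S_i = 558 + -14*i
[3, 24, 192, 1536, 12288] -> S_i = 3*8^i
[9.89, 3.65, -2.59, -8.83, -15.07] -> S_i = 9.89 + -6.24*i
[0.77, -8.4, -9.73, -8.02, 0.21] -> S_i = Random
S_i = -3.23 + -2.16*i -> [-3.23, -5.39, -7.55, -9.71, -11.87]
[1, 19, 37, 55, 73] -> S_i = 1 + 18*i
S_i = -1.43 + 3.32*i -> [-1.43, 1.89, 5.21, 8.53, 11.85]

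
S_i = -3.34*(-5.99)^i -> [-3.34, 20.01, -119.84, 717.84, -4299.85]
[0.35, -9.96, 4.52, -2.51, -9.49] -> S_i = Random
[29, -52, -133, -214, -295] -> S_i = 29 + -81*i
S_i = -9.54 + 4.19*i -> [-9.54, -5.35, -1.16, 3.03, 7.22]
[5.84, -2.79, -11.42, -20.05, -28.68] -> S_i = 5.84 + -8.63*i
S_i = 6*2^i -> [6, 12, 24, 48, 96]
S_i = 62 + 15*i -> [62, 77, 92, 107, 122]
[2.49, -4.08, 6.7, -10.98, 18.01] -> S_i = 2.49*(-1.64)^i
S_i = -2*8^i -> [-2, -16, -128, -1024, -8192]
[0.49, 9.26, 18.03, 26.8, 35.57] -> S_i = 0.49 + 8.77*i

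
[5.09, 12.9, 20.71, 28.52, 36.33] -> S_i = 5.09 + 7.81*i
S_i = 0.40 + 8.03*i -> [0.4, 8.43, 16.46, 24.49, 32.52]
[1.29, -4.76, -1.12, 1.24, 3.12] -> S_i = Random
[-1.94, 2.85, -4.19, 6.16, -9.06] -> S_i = -1.94*(-1.47)^i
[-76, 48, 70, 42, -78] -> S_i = Random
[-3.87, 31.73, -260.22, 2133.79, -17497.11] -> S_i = -3.87*(-8.20)^i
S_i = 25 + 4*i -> [25, 29, 33, 37, 41]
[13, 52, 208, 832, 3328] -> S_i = 13*4^i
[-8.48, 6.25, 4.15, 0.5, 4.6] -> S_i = Random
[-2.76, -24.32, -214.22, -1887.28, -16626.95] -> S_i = -2.76*8.81^i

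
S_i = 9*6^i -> [9, 54, 324, 1944, 11664]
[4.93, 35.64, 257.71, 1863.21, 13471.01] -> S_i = 4.93*7.23^i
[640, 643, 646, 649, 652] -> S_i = 640 + 3*i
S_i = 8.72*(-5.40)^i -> [8.72, -47.09, 254.28, -1373.09, 7414.66]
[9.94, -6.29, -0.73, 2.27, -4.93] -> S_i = Random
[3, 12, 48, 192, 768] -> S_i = 3*4^i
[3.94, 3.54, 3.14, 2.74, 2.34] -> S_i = 3.94 + -0.40*i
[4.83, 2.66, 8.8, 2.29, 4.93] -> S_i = Random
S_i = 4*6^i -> [4, 24, 144, 864, 5184]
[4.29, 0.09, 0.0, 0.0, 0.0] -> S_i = 4.29*0.02^i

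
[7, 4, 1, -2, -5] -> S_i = 7 + -3*i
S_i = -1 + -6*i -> [-1, -7, -13, -19, -25]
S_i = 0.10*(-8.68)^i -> [0.1, -0.87, 7.53, -65.4, 567.65]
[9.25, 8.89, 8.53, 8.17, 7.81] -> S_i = 9.25 + -0.36*i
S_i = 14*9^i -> [14, 126, 1134, 10206, 91854]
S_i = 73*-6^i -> [73, -438, 2628, -15768, 94608]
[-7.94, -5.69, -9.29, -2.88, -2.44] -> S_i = Random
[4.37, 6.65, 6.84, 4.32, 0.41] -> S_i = Random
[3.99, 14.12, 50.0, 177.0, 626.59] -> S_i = 3.99*3.54^i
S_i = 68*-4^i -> [68, -272, 1088, -4352, 17408]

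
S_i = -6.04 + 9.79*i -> [-6.04, 3.75, 13.54, 23.33, 33.12]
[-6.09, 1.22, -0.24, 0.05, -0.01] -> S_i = -6.09*(-0.20)^i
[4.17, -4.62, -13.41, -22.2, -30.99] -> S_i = 4.17 + -8.79*i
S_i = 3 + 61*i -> [3, 64, 125, 186, 247]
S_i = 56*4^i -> [56, 224, 896, 3584, 14336]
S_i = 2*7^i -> [2, 14, 98, 686, 4802]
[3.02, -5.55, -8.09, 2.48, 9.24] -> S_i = Random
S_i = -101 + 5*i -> [-101, -96, -91, -86, -81]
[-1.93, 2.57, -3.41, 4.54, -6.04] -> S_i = -1.93*(-1.33)^i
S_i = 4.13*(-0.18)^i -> [4.13, -0.74, 0.13, -0.02, 0.0]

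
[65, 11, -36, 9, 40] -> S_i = Random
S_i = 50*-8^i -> [50, -400, 3200, -25600, 204800]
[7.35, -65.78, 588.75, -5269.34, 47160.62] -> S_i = 7.35*(-8.95)^i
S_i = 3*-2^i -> [3, -6, 12, -24, 48]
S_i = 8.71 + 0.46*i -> [8.71, 9.17, 9.63, 10.09, 10.55]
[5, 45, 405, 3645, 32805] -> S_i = 5*9^i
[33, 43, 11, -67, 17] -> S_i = Random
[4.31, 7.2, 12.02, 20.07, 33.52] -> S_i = 4.31*1.67^i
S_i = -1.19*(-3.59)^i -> [-1.19, 4.27, -15.34, 55.06, -197.66]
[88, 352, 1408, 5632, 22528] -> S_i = 88*4^i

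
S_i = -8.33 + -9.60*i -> [-8.33, -17.93, -27.53, -37.13, -46.73]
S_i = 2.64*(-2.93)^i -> [2.64, -7.74, 22.66, -66.41, 194.57]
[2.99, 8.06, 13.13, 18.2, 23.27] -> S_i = 2.99 + 5.07*i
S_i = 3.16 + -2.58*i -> [3.16, 0.58, -2.0, -4.58, -7.16]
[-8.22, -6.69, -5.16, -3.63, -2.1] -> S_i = -8.22 + 1.53*i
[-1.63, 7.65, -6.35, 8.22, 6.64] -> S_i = Random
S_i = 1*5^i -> [1, 5, 25, 125, 625]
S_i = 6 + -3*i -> [6, 3, 0, -3, -6]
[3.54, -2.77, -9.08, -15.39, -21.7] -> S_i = 3.54 + -6.31*i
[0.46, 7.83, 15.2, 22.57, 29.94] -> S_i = 0.46 + 7.37*i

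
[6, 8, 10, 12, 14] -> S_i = 6 + 2*i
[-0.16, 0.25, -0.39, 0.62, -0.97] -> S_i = -0.16*(-1.57)^i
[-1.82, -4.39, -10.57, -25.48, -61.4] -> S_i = -1.82*2.41^i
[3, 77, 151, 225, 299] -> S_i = 3 + 74*i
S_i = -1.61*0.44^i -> [-1.61, -0.71, -0.31, -0.14, -0.06]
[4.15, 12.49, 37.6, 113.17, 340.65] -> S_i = 4.15*3.01^i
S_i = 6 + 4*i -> [6, 10, 14, 18, 22]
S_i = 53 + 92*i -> [53, 145, 237, 329, 421]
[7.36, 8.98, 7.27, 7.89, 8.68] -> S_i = Random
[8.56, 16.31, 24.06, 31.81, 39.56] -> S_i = 8.56 + 7.75*i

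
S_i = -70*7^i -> [-70, -490, -3430, -24010, -168070]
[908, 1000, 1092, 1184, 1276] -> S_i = 908 + 92*i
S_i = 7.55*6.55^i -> [7.55, 49.45, 323.91, 2121.64, 13896.72]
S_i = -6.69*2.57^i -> [-6.69, -17.19, -44.19, -113.56, -291.85]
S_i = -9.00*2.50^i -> [-9.0, -22.5, -56.25, -140.62, -351.56]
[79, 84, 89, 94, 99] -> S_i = 79 + 5*i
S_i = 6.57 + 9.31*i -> [6.57, 15.88, 25.19, 34.5, 43.81]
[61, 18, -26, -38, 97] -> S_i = Random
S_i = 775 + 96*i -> [775, 871, 967, 1063, 1159]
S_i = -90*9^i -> [-90, -810, -7290, -65610, -590490]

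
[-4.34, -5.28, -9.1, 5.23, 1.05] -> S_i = Random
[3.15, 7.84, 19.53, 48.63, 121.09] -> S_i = 3.15*2.49^i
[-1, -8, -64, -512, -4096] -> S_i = -1*8^i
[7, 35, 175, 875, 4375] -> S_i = 7*5^i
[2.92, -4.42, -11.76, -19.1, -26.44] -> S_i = 2.92 + -7.34*i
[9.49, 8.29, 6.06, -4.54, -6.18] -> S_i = Random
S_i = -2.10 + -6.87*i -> [-2.1, -8.97, -15.84, -22.71, -29.58]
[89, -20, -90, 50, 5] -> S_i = Random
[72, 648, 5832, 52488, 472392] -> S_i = 72*9^i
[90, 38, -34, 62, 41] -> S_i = Random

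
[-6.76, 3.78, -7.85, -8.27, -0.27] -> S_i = Random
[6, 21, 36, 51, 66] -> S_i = 6 + 15*i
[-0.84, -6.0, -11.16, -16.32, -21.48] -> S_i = -0.84 + -5.16*i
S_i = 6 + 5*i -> [6, 11, 16, 21, 26]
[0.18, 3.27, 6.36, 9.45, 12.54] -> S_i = 0.18 + 3.09*i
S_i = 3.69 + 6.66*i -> [3.69, 10.35, 17.01, 23.67, 30.33]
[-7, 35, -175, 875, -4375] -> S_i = -7*-5^i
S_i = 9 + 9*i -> [9, 18, 27, 36, 45]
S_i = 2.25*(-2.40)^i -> [2.25, -5.4, 12.96, -31.1, 74.65]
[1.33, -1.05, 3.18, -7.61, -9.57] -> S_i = Random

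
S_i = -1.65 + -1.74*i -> [-1.65, -3.39, -5.13, -6.87, -8.61]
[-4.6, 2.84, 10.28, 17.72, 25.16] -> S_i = -4.60 + 7.44*i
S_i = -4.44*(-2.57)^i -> [-4.44, 11.41, -29.33, 75.37, -193.69]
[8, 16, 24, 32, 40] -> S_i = 8 + 8*i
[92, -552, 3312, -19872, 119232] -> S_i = 92*-6^i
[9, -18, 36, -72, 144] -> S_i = 9*-2^i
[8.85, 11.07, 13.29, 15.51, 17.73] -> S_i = 8.85 + 2.22*i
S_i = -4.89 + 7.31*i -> [-4.89, 2.42, 9.73, 17.04, 24.35]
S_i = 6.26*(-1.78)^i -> [6.26, -11.14, 19.83, -35.3, 62.84]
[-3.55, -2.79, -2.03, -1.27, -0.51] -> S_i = -3.55 + 0.76*i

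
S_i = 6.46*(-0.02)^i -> [6.46, -0.13, 0.0, -0.0, 0.0]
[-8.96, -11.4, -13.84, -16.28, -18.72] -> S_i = -8.96 + -2.44*i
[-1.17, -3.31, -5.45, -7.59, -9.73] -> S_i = -1.17 + -2.14*i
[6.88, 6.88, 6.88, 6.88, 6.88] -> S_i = 6.88*1.00^i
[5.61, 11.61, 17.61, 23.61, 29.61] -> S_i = 5.61 + 6.00*i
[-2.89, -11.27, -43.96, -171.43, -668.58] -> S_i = -2.89*3.90^i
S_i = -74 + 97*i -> [-74, 23, 120, 217, 314]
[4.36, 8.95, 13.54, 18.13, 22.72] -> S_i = 4.36 + 4.59*i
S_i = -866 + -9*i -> [-866, -875, -884, -893, -902]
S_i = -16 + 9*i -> [-16, -7, 2, 11, 20]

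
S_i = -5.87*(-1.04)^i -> [-5.87, 6.1, -6.35, 6.6, -6.87]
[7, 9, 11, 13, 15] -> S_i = 7 + 2*i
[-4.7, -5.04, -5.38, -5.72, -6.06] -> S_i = -4.70 + -0.34*i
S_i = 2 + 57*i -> [2, 59, 116, 173, 230]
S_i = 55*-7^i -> [55, -385, 2695, -18865, 132055]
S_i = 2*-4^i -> [2, -8, 32, -128, 512]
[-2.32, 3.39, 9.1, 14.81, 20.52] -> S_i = -2.32 + 5.71*i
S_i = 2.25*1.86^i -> [2.25, 4.19, 7.78, 14.48, 26.93]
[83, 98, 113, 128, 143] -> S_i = 83 + 15*i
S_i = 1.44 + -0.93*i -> [1.44, 0.51, -0.42, -1.35, -2.28]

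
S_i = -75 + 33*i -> [-75, -42, -9, 24, 57]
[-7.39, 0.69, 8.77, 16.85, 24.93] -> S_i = -7.39 + 8.08*i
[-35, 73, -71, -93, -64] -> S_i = Random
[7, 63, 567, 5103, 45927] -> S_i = 7*9^i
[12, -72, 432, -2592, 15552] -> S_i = 12*-6^i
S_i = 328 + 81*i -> [328, 409, 490, 571, 652]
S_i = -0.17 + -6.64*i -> [-0.17, -6.81, -13.45, -20.09, -26.73]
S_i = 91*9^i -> [91, 819, 7371, 66339, 597051]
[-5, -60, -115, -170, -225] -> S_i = -5 + -55*i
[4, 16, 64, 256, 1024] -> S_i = 4*4^i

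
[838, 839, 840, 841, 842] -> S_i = 838 + 1*i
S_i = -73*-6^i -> [-73, 438, -2628, 15768, -94608]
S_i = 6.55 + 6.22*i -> [6.55, 12.77, 18.99, 25.21, 31.43]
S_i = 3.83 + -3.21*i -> [3.83, 0.62, -2.59, -5.8, -9.01]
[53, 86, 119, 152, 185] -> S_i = 53 + 33*i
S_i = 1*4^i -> [1, 4, 16, 64, 256]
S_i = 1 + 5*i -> [1, 6, 11, 16, 21]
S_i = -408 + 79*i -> [-408, -329, -250, -171, -92]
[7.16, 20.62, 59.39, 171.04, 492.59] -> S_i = 7.16*2.88^i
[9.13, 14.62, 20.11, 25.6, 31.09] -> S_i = 9.13 + 5.49*i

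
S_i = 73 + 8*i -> [73, 81, 89, 97, 105]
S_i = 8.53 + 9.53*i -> [8.53, 18.06, 27.59, 37.12, 46.65]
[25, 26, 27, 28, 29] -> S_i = 25 + 1*i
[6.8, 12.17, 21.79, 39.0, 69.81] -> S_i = 6.80*1.79^i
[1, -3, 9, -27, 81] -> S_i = 1*-3^i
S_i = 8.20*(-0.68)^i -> [8.2, -5.58, 3.79, -2.58, 1.75]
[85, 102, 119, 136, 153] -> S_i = 85 + 17*i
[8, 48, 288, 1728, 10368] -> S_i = 8*6^i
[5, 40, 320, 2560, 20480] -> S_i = 5*8^i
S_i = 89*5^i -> [89, 445, 2225, 11125, 55625]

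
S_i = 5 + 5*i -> [5, 10, 15, 20, 25]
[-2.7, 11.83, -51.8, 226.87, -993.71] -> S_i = -2.70*(-4.38)^i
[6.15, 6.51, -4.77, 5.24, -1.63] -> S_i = Random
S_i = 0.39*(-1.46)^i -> [0.39, -0.57, 0.83, -1.21, 1.77]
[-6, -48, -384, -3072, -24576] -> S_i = -6*8^i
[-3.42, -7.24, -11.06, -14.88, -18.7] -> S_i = -3.42 + -3.82*i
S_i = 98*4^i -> [98, 392, 1568, 6272, 25088]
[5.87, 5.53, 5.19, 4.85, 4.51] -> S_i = 5.87 + -0.34*i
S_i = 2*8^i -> [2, 16, 128, 1024, 8192]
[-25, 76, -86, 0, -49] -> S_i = Random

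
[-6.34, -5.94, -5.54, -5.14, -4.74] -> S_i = -6.34 + 0.40*i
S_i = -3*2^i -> [-3, -6, -12, -24, -48]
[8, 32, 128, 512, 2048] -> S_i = 8*4^i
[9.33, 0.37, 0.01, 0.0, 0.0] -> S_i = 9.33*0.04^i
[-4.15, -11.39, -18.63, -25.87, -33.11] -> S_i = -4.15 + -7.24*i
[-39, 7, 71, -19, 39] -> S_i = Random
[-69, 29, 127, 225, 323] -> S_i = -69 + 98*i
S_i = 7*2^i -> [7, 14, 28, 56, 112]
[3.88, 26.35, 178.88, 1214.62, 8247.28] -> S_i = 3.88*6.79^i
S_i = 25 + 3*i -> [25, 28, 31, 34, 37]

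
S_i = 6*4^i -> [6, 24, 96, 384, 1536]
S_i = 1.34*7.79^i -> [1.34, 10.44, 81.32, 633.46, 4934.63]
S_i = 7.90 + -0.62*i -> [7.9, 7.28, 6.66, 6.04, 5.42]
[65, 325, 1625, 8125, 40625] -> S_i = 65*5^i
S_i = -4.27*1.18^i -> [-4.27, -5.04, -5.95, -7.02, -8.28]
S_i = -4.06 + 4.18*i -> [-4.06, 0.12, 4.3, 8.48, 12.66]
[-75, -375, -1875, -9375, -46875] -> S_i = -75*5^i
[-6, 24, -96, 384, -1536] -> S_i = -6*-4^i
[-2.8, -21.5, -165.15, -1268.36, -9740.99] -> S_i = -2.80*7.68^i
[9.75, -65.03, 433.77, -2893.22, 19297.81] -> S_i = 9.75*(-6.67)^i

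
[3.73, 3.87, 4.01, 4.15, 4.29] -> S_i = 3.73 + 0.14*i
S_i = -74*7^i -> [-74, -518, -3626, -25382, -177674]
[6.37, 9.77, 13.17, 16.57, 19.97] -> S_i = 6.37 + 3.40*i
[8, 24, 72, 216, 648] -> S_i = 8*3^i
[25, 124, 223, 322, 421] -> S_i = 25 + 99*i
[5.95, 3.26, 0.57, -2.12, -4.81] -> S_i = 5.95 + -2.69*i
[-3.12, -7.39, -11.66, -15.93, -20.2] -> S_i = -3.12 + -4.27*i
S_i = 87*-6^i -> [87, -522, 3132, -18792, 112752]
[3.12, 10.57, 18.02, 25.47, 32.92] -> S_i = 3.12 + 7.45*i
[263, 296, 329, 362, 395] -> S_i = 263 + 33*i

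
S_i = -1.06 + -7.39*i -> [-1.06, -8.45, -15.84, -23.23, -30.62]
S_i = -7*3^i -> [-7, -21, -63, -189, -567]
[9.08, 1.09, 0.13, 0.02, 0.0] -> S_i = 9.08*0.12^i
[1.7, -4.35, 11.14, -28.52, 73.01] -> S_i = 1.70*(-2.56)^i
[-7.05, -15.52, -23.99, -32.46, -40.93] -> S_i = -7.05 + -8.47*i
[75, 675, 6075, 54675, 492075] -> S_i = 75*9^i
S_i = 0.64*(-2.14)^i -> [0.64, -1.37, 2.93, -6.27, 13.42]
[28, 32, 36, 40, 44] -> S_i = 28 + 4*i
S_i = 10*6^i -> [10, 60, 360, 2160, 12960]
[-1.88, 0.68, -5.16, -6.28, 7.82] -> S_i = Random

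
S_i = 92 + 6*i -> [92, 98, 104, 110, 116]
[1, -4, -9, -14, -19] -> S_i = 1 + -5*i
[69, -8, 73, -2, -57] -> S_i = Random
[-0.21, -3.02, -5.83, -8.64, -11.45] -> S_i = -0.21 + -2.81*i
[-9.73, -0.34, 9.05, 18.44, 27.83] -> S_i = -9.73 + 9.39*i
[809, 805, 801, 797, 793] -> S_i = 809 + -4*i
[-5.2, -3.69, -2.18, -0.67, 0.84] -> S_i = -5.20 + 1.51*i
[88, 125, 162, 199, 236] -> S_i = 88 + 37*i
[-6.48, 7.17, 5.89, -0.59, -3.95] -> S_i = Random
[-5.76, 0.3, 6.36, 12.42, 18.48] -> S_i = -5.76 + 6.06*i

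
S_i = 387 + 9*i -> [387, 396, 405, 414, 423]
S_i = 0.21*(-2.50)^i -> [0.21, -0.52, 1.31, -3.28, 8.2]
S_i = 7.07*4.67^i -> [7.07, 33.02, 154.19, 720.06, 3362.69]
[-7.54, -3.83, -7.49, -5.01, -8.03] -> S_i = Random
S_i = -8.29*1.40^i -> [-8.29, -11.61, -16.25, -22.75, -31.85]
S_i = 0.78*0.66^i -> [0.78, 0.51, 0.34, 0.22, 0.15]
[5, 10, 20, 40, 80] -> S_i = 5*2^i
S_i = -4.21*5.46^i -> [-4.21, -22.99, -125.51, -685.27, -3741.56]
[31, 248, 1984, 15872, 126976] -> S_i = 31*8^i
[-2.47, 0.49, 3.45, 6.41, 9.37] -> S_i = -2.47 + 2.96*i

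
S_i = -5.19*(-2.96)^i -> [-5.19, 15.36, -45.47, 134.6, -398.41]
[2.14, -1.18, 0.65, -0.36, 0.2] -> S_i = 2.14*(-0.55)^i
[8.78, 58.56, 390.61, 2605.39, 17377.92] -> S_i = 8.78*6.67^i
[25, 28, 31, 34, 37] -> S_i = 25 + 3*i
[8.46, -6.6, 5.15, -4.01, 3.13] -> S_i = 8.46*(-0.78)^i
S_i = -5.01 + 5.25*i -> [-5.01, 0.24, 5.49, 10.74, 15.99]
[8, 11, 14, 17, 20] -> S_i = 8 + 3*i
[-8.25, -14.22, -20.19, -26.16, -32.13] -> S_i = -8.25 + -5.97*i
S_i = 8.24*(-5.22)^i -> [8.24, -43.01, 224.53, -1172.03, 6118.0]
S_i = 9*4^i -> [9, 36, 144, 576, 2304]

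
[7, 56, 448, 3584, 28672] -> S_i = 7*8^i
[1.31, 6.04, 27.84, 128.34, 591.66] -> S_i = 1.31*4.61^i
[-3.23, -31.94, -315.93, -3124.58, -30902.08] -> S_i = -3.23*9.89^i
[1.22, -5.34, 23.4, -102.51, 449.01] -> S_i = 1.22*(-4.38)^i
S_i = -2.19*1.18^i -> [-2.19, -2.58, -3.05, -3.6, -4.25]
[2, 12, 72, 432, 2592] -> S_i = 2*6^i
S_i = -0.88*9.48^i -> [-0.88, -8.34, -79.09, -749.73, -7107.49]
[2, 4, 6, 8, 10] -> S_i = 2 + 2*i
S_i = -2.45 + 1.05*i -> [-2.45, -1.4, -0.35, 0.7, 1.75]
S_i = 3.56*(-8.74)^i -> [3.56, -31.11, 271.94, -2376.75, 20772.83]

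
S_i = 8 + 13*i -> [8, 21, 34, 47, 60]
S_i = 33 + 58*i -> [33, 91, 149, 207, 265]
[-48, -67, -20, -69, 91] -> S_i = Random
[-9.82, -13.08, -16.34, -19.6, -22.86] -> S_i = -9.82 + -3.26*i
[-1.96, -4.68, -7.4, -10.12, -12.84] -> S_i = -1.96 + -2.72*i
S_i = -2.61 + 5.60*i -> [-2.61, 2.99, 8.59, 14.19, 19.79]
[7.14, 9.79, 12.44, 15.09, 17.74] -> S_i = 7.14 + 2.65*i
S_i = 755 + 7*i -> [755, 762, 769, 776, 783]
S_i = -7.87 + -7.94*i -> [-7.87, -15.81, -23.75, -31.69, -39.63]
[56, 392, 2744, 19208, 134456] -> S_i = 56*7^i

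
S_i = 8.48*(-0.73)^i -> [8.48, -6.19, 4.52, -3.3, 2.41]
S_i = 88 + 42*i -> [88, 130, 172, 214, 256]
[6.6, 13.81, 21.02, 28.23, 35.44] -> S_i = 6.60 + 7.21*i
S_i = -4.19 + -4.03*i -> [-4.19, -8.22, -12.25, -16.28, -20.31]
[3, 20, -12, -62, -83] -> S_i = Random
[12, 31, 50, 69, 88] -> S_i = 12 + 19*i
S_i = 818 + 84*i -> [818, 902, 986, 1070, 1154]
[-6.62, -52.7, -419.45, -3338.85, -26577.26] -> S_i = -6.62*7.96^i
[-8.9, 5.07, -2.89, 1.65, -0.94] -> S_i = -8.90*(-0.57)^i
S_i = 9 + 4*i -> [9, 13, 17, 21, 25]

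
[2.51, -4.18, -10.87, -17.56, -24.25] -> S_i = 2.51 + -6.69*i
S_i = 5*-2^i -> [5, -10, 20, -40, 80]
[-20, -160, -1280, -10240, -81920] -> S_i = -20*8^i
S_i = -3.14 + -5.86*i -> [-3.14, -9.0, -14.86, -20.72, -26.58]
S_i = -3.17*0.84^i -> [-3.17, -2.66, -2.24, -1.88, -1.58]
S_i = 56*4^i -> [56, 224, 896, 3584, 14336]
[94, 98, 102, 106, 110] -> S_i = 94 + 4*i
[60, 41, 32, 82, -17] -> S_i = Random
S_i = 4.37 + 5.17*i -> [4.37, 9.54, 14.71, 19.88, 25.05]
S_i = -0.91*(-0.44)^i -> [-0.91, 0.4, -0.18, 0.08, -0.03]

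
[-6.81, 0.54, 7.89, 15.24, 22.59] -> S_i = -6.81 + 7.35*i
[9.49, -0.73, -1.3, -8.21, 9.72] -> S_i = Random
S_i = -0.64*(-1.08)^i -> [-0.64, 0.69, -0.75, 0.81, -0.87]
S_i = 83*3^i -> [83, 249, 747, 2241, 6723]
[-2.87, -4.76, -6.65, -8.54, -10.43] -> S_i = -2.87 + -1.89*i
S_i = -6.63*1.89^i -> [-6.63, -12.53, -23.68, -44.76, -84.6]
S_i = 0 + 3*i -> [0, 3, 6, 9, 12]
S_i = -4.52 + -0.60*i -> [-4.52, -5.12, -5.72, -6.32, -6.92]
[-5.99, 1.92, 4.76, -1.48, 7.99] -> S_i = Random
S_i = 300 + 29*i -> [300, 329, 358, 387, 416]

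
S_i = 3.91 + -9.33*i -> [3.91, -5.42, -14.75, -24.08, -33.41]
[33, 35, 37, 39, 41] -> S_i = 33 + 2*i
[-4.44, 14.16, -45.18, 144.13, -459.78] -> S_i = -4.44*(-3.19)^i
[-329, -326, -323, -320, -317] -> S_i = -329 + 3*i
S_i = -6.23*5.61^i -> [-6.23, -34.95, -196.07, -1099.96, -6170.77]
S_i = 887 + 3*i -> [887, 890, 893, 896, 899]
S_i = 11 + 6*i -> [11, 17, 23, 29, 35]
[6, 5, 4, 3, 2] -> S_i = 6 + -1*i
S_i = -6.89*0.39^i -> [-6.89, -2.69, -1.05, -0.41, -0.16]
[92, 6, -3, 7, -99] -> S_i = Random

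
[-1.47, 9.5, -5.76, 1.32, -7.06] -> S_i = Random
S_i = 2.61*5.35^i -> [2.61, 13.96, 74.7, 399.67, 2138.24]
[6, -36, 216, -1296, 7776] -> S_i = 6*-6^i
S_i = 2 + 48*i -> [2, 50, 98, 146, 194]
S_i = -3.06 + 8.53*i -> [-3.06, 5.47, 14.0, 22.53, 31.06]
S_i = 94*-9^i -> [94, -846, 7614, -68526, 616734]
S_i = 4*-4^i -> [4, -16, 64, -256, 1024]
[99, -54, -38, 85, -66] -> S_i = Random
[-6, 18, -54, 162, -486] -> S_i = -6*-3^i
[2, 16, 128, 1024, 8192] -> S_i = 2*8^i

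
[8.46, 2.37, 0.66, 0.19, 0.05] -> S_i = 8.46*0.28^i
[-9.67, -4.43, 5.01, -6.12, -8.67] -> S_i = Random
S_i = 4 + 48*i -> [4, 52, 100, 148, 196]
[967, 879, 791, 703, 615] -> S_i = 967 + -88*i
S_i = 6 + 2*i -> [6, 8, 10, 12, 14]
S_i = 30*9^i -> [30, 270, 2430, 21870, 196830]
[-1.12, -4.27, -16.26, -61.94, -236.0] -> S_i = -1.12*3.81^i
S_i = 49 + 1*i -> [49, 50, 51, 52, 53]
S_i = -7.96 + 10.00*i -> [-7.96, 2.04, 12.04, 22.04, 32.04]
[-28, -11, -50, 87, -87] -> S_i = Random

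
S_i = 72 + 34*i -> [72, 106, 140, 174, 208]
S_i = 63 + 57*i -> [63, 120, 177, 234, 291]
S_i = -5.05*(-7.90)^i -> [-5.05, 39.9, -315.17, 2489.85, -19669.79]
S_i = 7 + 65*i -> [7, 72, 137, 202, 267]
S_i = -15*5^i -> [-15, -75, -375, -1875, -9375]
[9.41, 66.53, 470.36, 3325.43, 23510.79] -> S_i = 9.41*7.07^i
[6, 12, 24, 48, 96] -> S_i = 6*2^i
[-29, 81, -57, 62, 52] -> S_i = Random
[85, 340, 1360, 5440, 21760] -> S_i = 85*4^i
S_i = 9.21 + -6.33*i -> [9.21, 2.88, -3.45, -9.78, -16.11]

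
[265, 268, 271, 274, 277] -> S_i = 265 + 3*i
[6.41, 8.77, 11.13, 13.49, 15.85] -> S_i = 6.41 + 2.36*i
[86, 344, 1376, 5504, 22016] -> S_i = 86*4^i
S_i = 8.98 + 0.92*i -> [8.98, 9.9, 10.82, 11.74, 12.66]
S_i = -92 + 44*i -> [-92, -48, -4, 40, 84]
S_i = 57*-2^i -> [57, -114, 228, -456, 912]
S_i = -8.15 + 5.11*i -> [-8.15, -3.04, 2.07, 7.18, 12.29]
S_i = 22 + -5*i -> [22, 17, 12, 7, 2]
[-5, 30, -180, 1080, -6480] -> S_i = -5*-6^i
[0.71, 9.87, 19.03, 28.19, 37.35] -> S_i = 0.71 + 9.16*i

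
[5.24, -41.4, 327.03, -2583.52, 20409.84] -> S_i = 5.24*(-7.90)^i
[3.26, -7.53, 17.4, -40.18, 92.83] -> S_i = 3.26*(-2.31)^i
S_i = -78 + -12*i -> [-78, -90, -102, -114, -126]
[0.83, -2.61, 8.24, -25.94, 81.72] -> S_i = 0.83*(-3.15)^i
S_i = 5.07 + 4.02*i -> [5.07, 9.09, 13.11, 17.13, 21.15]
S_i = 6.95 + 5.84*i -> [6.95, 12.79, 18.63, 24.47, 30.31]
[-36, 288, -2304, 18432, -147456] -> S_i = -36*-8^i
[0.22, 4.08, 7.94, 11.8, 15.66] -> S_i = 0.22 + 3.86*i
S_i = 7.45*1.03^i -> [7.45, 7.67, 7.9, 8.14, 8.39]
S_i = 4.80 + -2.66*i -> [4.8, 2.14, -0.52, -3.18, -5.84]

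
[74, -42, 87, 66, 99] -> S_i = Random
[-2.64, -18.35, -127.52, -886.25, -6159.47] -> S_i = -2.64*6.95^i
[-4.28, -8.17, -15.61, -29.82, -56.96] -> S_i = -4.28*1.91^i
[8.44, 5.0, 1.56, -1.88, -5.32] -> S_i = 8.44 + -3.44*i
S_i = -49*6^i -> [-49, -294, -1764, -10584, -63504]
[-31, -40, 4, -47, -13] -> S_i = Random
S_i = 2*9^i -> [2, 18, 162, 1458, 13122]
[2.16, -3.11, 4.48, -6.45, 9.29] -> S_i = 2.16*(-1.44)^i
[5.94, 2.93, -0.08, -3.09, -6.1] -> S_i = 5.94 + -3.01*i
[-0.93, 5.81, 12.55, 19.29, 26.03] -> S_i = -0.93 + 6.74*i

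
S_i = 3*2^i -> [3, 6, 12, 24, 48]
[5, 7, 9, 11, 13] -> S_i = 5 + 2*i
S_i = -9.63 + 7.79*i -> [-9.63, -1.84, 5.95, 13.74, 21.53]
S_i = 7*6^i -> [7, 42, 252, 1512, 9072]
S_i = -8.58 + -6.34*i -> [-8.58, -14.92, -21.26, -27.6, -33.94]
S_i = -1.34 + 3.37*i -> [-1.34, 2.03, 5.4, 8.77, 12.14]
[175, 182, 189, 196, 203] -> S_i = 175 + 7*i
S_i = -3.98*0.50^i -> [-3.98, -1.99, -1.0, -0.5, -0.25]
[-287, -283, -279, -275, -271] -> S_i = -287 + 4*i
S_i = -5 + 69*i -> [-5, 64, 133, 202, 271]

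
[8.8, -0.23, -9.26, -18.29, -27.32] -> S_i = 8.80 + -9.03*i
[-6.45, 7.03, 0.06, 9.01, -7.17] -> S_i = Random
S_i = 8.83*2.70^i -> [8.83, 23.84, 64.37, 173.8, 469.26]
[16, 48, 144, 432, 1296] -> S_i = 16*3^i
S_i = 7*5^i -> [7, 35, 175, 875, 4375]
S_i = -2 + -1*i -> [-2, -3, -4, -5, -6]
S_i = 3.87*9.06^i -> [3.87, 35.06, 317.66, 2878.03, 26074.97]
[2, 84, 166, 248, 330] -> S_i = 2 + 82*i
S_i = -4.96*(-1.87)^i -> [-4.96, 9.28, -17.34, 32.43, -60.65]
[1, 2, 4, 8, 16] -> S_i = 1*2^i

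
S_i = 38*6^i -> [38, 228, 1368, 8208, 49248]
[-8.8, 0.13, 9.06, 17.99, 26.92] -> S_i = -8.80 + 8.93*i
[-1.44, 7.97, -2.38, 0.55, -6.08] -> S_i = Random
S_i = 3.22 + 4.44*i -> [3.22, 7.66, 12.1, 16.54, 20.98]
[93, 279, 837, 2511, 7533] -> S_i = 93*3^i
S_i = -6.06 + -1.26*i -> [-6.06, -7.32, -8.58, -9.84, -11.1]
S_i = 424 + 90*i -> [424, 514, 604, 694, 784]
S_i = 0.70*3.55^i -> [0.7, 2.48, 8.82, 31.32, 111.18]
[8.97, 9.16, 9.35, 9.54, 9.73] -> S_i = 8.97 + 0.19*i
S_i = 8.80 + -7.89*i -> [8.8, 0.91, -6.98, -14.87, -22.76]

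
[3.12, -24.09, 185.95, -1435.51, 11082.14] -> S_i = 3.12*(-7.72)^i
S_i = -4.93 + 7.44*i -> [-4.93, 2.51, 9.95, 17.39, 24.83]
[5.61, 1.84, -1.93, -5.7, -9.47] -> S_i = 5.61 + -3.77*i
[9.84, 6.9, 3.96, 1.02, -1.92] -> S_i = 9.84 + -2.94*i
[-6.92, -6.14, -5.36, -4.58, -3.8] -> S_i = -6.92 + 0.78*i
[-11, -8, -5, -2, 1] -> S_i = -11 + 3*i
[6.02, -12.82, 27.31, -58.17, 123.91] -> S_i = 6.02*(-2.13)^i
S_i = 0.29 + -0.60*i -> [0.29, -0.31, -0.91, -1.51, -2.11]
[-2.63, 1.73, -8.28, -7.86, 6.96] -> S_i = Random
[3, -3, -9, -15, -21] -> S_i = 3 + -6*i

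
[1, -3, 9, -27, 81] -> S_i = 1*-3^i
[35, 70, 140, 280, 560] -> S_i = 35*2^i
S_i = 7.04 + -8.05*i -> [7.04, -1.01, -9.06, -17.11, -25.16]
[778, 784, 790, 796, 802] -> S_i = 778 + 6*i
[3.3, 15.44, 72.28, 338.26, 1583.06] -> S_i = 3.30*4.68^i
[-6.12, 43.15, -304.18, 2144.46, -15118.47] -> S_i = -6.12*(-7.05)^i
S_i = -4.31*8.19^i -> [-4.31, -35.3, -289.1, -2367.71, -19391.57]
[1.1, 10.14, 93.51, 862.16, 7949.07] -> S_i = 1.10*9.22^i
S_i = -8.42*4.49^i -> [-8.42, -37.81, -169.75, -762.17, -3422.14]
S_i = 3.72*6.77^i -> [3.72, 25.18, 170.5, 1154.27, 7814.44]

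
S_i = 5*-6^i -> [5, -30, 180, -1080, 6480]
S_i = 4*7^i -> [4, 28, 196, 1372, 9604]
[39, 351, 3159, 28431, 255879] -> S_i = 39*9^i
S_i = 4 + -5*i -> [4, -1, -6, -11, -16]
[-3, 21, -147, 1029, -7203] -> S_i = -3*-7^i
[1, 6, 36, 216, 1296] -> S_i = 1*6^i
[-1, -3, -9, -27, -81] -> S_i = -1*3^i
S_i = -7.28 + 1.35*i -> [-7.28, -5.93, -4.58, -3.23, -1.88]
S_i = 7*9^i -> [7, 63, 567, 5103, 45927]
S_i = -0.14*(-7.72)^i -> [-0.14, 1.08, -8.34, 64.41, -497.28]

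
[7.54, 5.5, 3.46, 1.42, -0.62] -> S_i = 7.54 + -2.04*i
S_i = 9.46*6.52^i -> [9.46, 61.68, 402.15, 2622.01, 17095.49]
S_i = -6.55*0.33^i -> [-6.55, -2.16, -0.71, -0.24, -0.08]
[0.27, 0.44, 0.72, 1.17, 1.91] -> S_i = 0.27*1.63^i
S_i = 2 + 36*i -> [2, 38, 74, 110, 146]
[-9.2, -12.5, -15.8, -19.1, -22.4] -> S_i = -9.20 + -3.30*i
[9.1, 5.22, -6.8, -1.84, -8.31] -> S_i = Random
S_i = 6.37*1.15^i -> [6.37, 7.33, 8.42, 9.69, 11.14]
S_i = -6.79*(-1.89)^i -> [-6.79, 12.83, -24.25, 45.84, -86.64]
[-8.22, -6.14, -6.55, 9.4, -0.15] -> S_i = Random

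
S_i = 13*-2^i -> [13, -26, 52, -104, 208]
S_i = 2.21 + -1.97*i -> [2.21, 0.24, -1.73, -3.7, -5.67]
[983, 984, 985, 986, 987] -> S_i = 983 + 1*i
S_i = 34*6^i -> [34, 204, 1224, 7344, 44064]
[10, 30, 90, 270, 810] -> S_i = 10*3^i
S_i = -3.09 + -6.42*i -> [-3.09, -9.51, -15.93, -22.35, -28.77]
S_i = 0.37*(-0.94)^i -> [0.37, -0.35, 0.33, -0.31, 0.29]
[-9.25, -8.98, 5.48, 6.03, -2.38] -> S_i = Random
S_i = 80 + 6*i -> [80, 86, 92, 98, 104]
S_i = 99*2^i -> [99, 198, 396, 792, 1584]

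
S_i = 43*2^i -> [43, 86, 172, 344, 688]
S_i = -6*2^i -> [-6, -12, -24, -48, -96]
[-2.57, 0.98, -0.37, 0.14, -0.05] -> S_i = -2.57*(-0.38)^i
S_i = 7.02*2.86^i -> [7.02, 20.08, 57.42, 164.22, 469.68]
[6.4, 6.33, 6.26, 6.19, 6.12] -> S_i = 6.40 + -0.07*i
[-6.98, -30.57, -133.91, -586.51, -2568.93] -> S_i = -6.98*4.38^i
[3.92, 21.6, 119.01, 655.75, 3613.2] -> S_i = 3.92*5.51^i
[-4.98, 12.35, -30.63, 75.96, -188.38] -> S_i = -4.98*(-2.48)^i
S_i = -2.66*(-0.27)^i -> [-2.66, 0.72, -0.19, 0.05, -0.01]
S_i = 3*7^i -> [3, 21, 147, 1029, 7203]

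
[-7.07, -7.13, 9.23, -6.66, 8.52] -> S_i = Random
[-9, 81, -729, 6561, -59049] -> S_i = -9*-9^i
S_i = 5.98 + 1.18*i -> [5.98, 7.16, 8.34, 9.52, 10.7]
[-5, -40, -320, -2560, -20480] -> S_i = -5*8^i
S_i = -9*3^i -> [-9, -27, -81, -243, -729]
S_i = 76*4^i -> [76, 304, 1216, 4864, 19456]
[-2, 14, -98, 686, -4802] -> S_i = -2*-7^i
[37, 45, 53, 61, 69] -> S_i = 37 + 8*i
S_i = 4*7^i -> [4, 28, 196, 1372, 9604]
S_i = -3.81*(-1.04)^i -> [-3.81, 3.96, -4.12, 4.29, -4.46]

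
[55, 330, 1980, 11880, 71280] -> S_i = 55*6^i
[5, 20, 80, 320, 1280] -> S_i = 5*4^i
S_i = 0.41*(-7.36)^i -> [0.41, -3.02, 22.21, -163.46, 1203.08]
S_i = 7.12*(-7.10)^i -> [7.12, -50.55, 358.92, -2548.33, 18093.12]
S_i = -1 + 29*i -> [-1, 28, 57, 86, 115]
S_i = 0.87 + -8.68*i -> [0.87, -7.81, -16.49, -25.17, -33.85]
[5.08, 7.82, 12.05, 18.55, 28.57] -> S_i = 5.08*1.54^i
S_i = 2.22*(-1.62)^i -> [2.22, -3.6, 5.83, -9.44, 15.29]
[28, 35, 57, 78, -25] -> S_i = Random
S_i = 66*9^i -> [66, 594, 5346, 48114, 433026]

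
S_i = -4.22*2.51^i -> [-4.22, -10.59, -26.59, -66.73, -167.5]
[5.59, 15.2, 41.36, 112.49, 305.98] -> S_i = 5.59*2.72^i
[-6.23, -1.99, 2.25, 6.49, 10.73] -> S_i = -6.23 + 4.24*i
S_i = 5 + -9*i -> [5, -4, -13, -22, -31]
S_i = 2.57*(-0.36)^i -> [2.57, -0.93, 0.33, -0.12, 0.04]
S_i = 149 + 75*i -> [149, 224, 299, 374, 449]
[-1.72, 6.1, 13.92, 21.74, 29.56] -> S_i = -1.72 + 7.82*i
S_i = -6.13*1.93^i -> [-6.13, -11.83, -22.83, -44.07, -85.05]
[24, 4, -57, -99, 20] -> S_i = Random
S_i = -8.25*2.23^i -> [-8.25, -18.4, -41.03, -91.49, -204.02]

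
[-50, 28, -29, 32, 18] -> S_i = Random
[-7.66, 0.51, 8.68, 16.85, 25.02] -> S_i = -7.66 + 8.17*i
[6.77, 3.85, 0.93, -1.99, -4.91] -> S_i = 6.77 + -2.92*i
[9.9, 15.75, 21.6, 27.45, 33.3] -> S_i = 9.90 + 5.85*i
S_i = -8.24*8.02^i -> [-8.24, -66.08, -530.0, -4250.6, -34089.82]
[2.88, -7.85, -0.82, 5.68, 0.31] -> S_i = Random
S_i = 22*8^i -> [22, 176, 1408, 11264, 90112]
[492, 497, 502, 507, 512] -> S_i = 492 + 5*i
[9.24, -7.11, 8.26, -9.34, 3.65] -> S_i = Random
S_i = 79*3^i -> [79, 237, 711, 2133, 6399]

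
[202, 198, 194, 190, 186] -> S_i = 202 + -4*i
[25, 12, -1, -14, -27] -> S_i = 25 + -13*i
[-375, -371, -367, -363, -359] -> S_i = -375 + 4*i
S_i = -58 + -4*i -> [-58, -62, -66, -70, -74]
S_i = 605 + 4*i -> [605, 609, 613, 617, 621]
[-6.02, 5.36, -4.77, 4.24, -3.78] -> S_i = -6.02*(-0.89)^i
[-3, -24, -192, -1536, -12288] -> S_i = -3*8^i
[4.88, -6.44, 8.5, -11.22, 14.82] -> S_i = 4.88*(-1.32)^i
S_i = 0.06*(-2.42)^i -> [0.06, -0.15, 0.35, -0.85, 2.06]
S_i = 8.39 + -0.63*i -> [8.39, 7.76, 7.13, 6.5, 5.87]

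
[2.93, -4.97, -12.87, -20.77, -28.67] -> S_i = 2.93 + -7.90*i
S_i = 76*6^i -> [76, 456, 2736, 16416, 98496]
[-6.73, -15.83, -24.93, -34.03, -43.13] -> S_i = -6.73 + -9.10*i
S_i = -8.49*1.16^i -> [-8.49, -9.85, -11.42, -13.25, -15.37]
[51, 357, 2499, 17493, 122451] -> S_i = 51*7^i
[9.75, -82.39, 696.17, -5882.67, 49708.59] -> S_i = 9.75*(-8.45)^i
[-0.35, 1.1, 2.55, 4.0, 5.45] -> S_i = -0.35 + 1.45*i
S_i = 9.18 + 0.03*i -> [9.18, 9.21, 9.24, 9.27, 9.3]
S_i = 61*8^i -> [61, 488, 3904, 31232, 249856]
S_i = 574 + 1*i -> [574, 575, 576, 577, 578]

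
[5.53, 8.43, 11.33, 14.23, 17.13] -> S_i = 5.53 + 2.90*i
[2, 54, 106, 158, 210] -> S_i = 2 + 52*i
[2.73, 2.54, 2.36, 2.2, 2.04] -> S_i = 2.73*0.93^i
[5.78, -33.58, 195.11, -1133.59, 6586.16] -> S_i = 5.78*(-5.81)^i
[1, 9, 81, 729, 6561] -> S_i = 1*9^i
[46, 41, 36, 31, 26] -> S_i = 46 + -5*i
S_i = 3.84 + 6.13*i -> [3.84, 9.97, 16.1, 22.23, 28.36]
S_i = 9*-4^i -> [9, -36, 144, -576, 2304]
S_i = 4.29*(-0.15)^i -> [4.29, -0.64, 0.1, -0.01, 0.0]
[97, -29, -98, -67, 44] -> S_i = Random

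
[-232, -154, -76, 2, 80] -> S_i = -232 + 78*i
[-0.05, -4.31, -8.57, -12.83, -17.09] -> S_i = -0.05 + -4.26*i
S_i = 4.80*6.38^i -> [4.8, 30.62, 195.38, 1246.53, 7952.87]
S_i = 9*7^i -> [9, 63, 441, 3087, 21609]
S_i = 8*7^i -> [8, 56, 392, 2744, 19208]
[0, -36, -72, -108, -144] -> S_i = 0 + -36*i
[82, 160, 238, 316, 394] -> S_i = 82 + 78*i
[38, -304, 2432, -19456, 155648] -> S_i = 38*-8^i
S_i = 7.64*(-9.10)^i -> [7.64, -69.52, 632.67, -5757.28, 52391.27]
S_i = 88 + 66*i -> [88, 154, 220, 286, 352]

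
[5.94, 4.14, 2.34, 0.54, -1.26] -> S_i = 5.94 + -1.80*i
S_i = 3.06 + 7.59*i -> [3.06, 10.65, 18.24, 25.83, 33.42]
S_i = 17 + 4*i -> [17, 21, 25, 29, 33]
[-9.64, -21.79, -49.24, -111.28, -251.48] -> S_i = -9.64*2.26^i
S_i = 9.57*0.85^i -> [9.57, 8.13, 6.91, 5.88, 5.0]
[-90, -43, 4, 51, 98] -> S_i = -90 + 47*i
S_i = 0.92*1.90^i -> [0.92, 1.75, 3.32, 6.31, 11.99]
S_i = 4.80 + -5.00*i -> [4.8, -0.2, -5.2, -10.2, -15.2]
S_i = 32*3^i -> [32, 96, 288, 864, 2592]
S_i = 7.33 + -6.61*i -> [7.33, 0.72, -5.89, -12.5, -19.11]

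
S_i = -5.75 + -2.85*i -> [-5.75, -8.6, -11.45, -14.3, -17.15]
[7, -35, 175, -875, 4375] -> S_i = 7*-5^i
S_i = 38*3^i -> [38, 114, 342, 1026, 3078]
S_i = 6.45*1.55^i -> [6.45, 10.0, 15.5, 24.02, 37.23]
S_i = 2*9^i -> [2, 18, 162, 1458, 13122]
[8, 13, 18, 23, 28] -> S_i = 8 + 5*i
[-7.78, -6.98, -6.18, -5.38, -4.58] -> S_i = -7.78 + 0.80*i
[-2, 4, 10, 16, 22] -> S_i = -2 + 6*i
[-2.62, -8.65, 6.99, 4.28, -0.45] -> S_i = Random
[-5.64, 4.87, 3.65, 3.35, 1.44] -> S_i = Random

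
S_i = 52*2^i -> [52, 104, 208, 416, 832]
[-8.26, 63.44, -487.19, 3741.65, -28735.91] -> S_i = -8.26*(-7.68)^i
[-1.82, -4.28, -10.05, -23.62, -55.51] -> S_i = -1.82*2.35^i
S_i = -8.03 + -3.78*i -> [-8.03, -11.81, -15.59, -19.37, -23.15]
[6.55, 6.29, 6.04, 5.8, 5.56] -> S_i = 6.55*0.96^i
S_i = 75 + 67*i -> [75, 142, 209, 276, 343]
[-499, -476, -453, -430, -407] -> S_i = -499 + 23*i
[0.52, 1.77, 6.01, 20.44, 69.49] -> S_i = 0.52*3.40^i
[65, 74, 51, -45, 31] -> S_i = Random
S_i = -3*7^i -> [-3, -21, -147, -1029, -7203]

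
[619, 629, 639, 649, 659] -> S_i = 619 + 10*i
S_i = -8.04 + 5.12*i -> [-8.04, -2.92, 2.2, 7.32, 12.44]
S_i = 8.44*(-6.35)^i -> [8.44, -53.59, 340.32, -2161.04, 13722.63]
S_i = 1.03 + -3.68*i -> [1.03, -2.65, -6.33, -10.01, -13.69]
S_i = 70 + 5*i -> [70, 75, 80, 85, 90]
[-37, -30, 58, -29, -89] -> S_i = Random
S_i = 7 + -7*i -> [7, 0, -7, -14, -21]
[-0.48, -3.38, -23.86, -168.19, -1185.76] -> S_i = -0.48*7.05^i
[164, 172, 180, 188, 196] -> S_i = 164 + 8*i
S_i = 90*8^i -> [90, 720, 5760, 46080, 368640]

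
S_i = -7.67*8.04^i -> [-7.67, -61.67, -495.8, -3986.24, -32049.37]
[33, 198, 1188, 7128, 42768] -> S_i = 33*6^i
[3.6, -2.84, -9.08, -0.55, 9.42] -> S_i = Random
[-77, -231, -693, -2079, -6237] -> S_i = -77*3^i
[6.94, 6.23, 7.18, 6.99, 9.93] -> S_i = Random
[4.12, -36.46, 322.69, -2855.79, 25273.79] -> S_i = 4.12*(-8.85)^i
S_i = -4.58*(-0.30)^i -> [-4.58, 1.37, -0.41, 0.12, -0.04]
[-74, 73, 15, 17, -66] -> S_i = Random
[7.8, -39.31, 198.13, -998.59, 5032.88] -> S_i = 7.80*(-5.04)^i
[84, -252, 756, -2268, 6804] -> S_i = 84*-3^i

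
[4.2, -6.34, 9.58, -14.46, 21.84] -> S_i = 4.20*(-1.51)^i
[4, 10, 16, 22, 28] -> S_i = 4 + 6*i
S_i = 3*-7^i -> [3, -21, 147, -1029, 7203]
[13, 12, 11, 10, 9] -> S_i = 13 + -1*i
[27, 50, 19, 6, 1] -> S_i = Random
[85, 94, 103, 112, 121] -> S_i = 85 + 9*i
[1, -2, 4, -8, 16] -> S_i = 1*-2^i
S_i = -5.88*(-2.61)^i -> [-5.88, 15.35, -40.06, 104.54, -272.86]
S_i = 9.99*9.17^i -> [9.99, 91.61, 840.05, 7703.24, 70638.72]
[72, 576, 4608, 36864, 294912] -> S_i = 72*8^i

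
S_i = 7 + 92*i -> [7, 99, 191, 283, 375]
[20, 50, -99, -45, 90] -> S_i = Random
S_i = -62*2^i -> [-62, -124, -248, -496, -992]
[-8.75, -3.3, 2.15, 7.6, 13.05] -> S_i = -8.75 + 5.45*i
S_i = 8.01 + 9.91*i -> [8.01, 17.92, 27.83, 37.74, 47.65]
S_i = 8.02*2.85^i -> [8.02, 22.86, 65.14, 185.66, 529.12]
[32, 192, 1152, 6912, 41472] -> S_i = 32*6^i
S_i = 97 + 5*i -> [97, 102, 107, 112, 117]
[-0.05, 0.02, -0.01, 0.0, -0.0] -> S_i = -0.05*(-0.33)^i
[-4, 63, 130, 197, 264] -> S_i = -4 + 67*i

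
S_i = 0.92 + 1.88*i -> [0.92, 2.8, 4.68, 6.56, 8.44]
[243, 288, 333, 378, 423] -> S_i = 243 + 45*i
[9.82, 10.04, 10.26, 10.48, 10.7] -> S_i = 9.82 + 0.22*i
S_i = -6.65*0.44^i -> [-6.65, -2.93, -1.29, -0.57, -0.25]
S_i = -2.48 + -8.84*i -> [-2.48, -11.32, -20.16, -29.0, -37.84]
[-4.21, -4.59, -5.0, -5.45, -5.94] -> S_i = -4.21*1.09^i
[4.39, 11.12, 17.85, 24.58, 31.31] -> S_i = 4.39 + 6.73*i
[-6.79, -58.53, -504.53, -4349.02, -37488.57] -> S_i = -6.79*8.62^i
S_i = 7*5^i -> [7, 35, 175, 875, 4375]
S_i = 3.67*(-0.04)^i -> [3.67, -0.15, 0.01, -0.0, 0.0]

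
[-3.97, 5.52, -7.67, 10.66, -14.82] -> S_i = -3.97*(-1.39)^i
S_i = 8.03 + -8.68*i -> [8.03, -0.65, -9.33, -18.01, -26.69]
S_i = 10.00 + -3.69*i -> [10.0, 6.31, 2.62, -1.07, -4.76]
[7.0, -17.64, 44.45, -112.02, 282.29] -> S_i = 7.00*(-2.52)^i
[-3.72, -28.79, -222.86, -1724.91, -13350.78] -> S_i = -3.72*7.74^i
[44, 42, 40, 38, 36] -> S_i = 44 + -2*i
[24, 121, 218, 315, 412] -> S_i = 24 + 97*i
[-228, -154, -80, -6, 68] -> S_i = -228 + 74*i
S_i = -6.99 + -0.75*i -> [-6.99, -7.74, -8.49, -9.24, -9.99]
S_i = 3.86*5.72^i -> [3.86, 22.08, 126.29, 722.4, 4132.11]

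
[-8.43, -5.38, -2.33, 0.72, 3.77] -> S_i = -8.43 + 3.05*i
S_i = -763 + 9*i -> [-763, -754, -745, -736, -727]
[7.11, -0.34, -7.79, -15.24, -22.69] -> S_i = 7.11 + -7.45*i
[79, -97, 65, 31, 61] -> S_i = Random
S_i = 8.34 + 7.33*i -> [8.34, 15.67, 23.0, 30.33, 37.66]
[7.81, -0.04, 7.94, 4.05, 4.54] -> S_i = Random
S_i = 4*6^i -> [4, 24, 144, 864, 5184]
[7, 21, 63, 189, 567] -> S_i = 7*3^i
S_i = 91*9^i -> [91, 819, 7371, 66339, 597051]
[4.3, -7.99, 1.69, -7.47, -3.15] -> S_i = Random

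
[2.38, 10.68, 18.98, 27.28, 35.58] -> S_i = 2.38 + 8.30*i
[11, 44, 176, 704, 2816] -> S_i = 11*4^i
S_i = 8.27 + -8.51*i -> [8.27, -0.24, -8.75, -17.26, -25.77]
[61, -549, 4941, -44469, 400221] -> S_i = 61*-9^i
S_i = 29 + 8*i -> [29, 37, 45, 53, 61]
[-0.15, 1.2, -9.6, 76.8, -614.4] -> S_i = -0.15*(-8.00)^i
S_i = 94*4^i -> [94, 376, 1504, 6016, 24064]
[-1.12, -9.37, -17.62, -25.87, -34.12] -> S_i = -1.12 + -8.25*i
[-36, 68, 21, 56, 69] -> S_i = Random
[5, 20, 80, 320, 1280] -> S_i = 5*4^i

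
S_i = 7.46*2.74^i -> [7.46, 20.44, 56.01, 153.46, 420.48]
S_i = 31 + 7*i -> [31, 38, 45, 52, 59]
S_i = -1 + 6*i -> [-1, 5, 11, 17, 23]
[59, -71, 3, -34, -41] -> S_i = Random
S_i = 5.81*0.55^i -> [5.81, 3.2, 1.76, 0.97, 0.53]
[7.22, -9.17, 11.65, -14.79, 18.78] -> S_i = 7.22*(-1.27)^i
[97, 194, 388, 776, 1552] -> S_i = 97*2^i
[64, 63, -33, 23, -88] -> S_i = Random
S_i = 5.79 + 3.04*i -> [5.79, 8.83, 11.87, 14.91, 17.95]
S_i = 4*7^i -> [4, 28, 196, 1372, 9604]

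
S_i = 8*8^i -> [8, 64, 512, 4096, 32768]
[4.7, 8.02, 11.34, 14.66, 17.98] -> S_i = 4.70 + 3.32*i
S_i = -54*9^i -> [-54, -486, -4374, -39366, -354294]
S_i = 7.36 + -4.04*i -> [7.36, 3.32, -0.72, -4.76, -8.8]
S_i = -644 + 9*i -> [-644, -635, -626, -617, -608]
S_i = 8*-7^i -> [8, -56, 392, -2744, 19208]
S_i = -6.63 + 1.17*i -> [-6.63, -5.46, -4.29, -3.12, -1.95]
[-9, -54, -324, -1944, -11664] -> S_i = -9*6^i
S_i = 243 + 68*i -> [243, 311, 379, 447, 515]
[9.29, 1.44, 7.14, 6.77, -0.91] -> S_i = Random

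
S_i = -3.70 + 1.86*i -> [-3.7, -1.84, 0.02, 1.88, 3.74]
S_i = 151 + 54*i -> [151, 205, 259, 313, 367]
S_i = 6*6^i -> [6, 36, 216, 1296, 7776]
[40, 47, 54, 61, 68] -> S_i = 40 + 7*i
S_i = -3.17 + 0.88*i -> [-3.17, -2.29, -1.41, -0.53, 0.35]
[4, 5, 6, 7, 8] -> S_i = 4 + 1*i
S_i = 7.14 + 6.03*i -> [7.14, 13.17, 19.2, 25.23, 31.26]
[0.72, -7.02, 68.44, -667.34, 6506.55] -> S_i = 0.72*(-9.75)^i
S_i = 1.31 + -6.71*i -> [1.31, -5.4, -12.11, -18.82, -25.53]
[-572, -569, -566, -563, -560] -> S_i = -572 + 3*i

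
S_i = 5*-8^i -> [5, -40, 320, -2560, 20480]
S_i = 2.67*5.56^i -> [2.67, 14.85, 82.54, 458.92, 2551.59]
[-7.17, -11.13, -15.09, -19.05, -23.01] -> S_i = -7.17 + -3.96*i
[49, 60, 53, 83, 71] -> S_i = Random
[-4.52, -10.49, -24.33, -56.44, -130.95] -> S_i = -4.52*2.32^i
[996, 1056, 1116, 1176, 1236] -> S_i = 996 + 60*i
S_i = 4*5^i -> [4, 20, 100, 500, 2500]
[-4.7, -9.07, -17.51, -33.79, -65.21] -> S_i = -4.70*1.93^i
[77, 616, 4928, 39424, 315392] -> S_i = 77*8^i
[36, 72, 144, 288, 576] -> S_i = 36*2^i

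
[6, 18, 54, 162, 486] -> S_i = 6*3^i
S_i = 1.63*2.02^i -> [1.63, 3.29, 6.65, 13.44, 27.14]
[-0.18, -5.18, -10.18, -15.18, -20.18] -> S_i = -0.18 + -5.00*i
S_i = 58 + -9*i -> [58, 49, 40, 31, 22]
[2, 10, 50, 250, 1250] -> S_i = 2*5^i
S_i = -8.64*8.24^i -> [-8.64, -71.19, -586.64, -4833.87, -39831.13]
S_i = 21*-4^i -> [21, -84, 336, -1344, 5376]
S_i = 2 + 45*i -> [2, 47, 92, 137, 182]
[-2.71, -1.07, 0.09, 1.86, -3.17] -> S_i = Random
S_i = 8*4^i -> [8, 32, 128, 512, 2048]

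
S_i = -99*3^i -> [-99, -297, -891, -2673, -8019]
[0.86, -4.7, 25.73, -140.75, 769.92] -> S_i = 0.86*(-5.47)^i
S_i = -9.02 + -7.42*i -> [-9.02, -16.44, -23.86, -31.28, -38.7]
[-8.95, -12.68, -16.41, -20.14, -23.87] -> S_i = -8.95 + -3.73*i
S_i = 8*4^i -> [8, 32, 128, 512, 2048]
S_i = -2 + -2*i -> [-2, -4, -6, -8, -10]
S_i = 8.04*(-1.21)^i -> [8.04, -9.73, 11.77, -14.24, 17.23]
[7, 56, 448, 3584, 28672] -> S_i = 7*8^i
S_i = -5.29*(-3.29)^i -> [-5.29, 17.4, -57.26, 188.38, -619.78]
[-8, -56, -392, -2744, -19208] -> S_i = -8*7^i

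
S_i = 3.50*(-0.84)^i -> [3.5, -2.94, 2.47, -2.07, 1.74]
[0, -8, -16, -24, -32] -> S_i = 0 + -8*i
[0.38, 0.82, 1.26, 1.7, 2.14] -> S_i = 0.38 + 0.44*i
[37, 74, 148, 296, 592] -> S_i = 37*2^i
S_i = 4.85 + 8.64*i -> [4.85, 13.49, 22.13, 30.77, 39.41]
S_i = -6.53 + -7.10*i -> [-6.53, -13.63, -20.73, -27.83, -34.93]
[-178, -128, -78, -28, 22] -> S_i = -178 + 50*i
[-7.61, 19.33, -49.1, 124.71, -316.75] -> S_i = -7.61*(-2.54)^i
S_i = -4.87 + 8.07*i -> [-4.87, 3.2, 11.27, 19.34, 27.41]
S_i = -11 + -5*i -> [-11, -16, -21, -26, -31]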